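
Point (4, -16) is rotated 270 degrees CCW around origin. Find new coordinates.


cos(270) = 0, sin(270) = -1
x' = 4*0 + 16*(-1) = -16
y' = 4*(-1) - 16*0 = -4

(-16, -4)


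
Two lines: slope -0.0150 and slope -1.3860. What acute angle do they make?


m1-m2 = 1.371
1+m1*m2 = 1.02079
tan(theta) = |1.371/1.02079| = 1.343077
theta = arctan(|1.371/1.02079|) = 53.3302 degrees (acute angle)

53.3302 degrees


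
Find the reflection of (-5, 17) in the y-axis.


Reflection rule for y-axis: (-x, y)
(-5, 17) -> (5, 17)

(5, 17)


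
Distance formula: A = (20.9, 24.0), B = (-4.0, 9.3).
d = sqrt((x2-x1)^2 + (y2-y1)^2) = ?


dx = -4.0 - 20.9 = -24.9
dy = 9.3 - 24.0 = -14.7
d = sqrt(620.01 + 216.09) = sqrt(836.1) = 28.9154

28.9154


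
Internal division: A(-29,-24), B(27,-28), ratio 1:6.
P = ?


Px = (1*27 + 6*(-29))/7 = -147/7 = -21.0000
Py = (1*(-28) + 6*(-24))/7 = -172/7 = -24.5714

P = (-21.0000, -24.5714)


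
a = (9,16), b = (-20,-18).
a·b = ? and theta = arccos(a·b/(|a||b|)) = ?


a·b = 9*(-20) + 16*(-18) = -180 - 288 = -468
|a| = sqrt(81+256) = 18.3576
|b| = sqrt(400+324) = 26.9072
cos(theta) = -468/(sqrt(337)*sqrt(724)) = -468/sqrt(243988) = -0.947462
theta = arccos(-468/sqrt(243988)) = 161.3450 degrees

a·b = -468, theta = 161.3450 deg


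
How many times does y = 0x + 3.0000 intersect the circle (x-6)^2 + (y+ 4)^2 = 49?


Substitute y = 0x + 3.0000: (x-6)^2 + (0x+3.0000+ 4)^2 = 49
Expand to Ax^2 + Bx + C = 0, where b-k = 7
A = 1+m^2 = 1
B = 2(m(b-k) - h) = 2(0*7 - 6) = -12
C = h^2 + (b-k)^2 - r^2 = 36 + 49 - 49 = 36
disc = B^2-4AC = 144.0000 - 144.0000 = 0
disc = 0

1 intersection point (tangent)


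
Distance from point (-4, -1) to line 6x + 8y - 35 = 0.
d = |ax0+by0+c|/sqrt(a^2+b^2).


|6*(-4) + 8*(-1) - 35| = |-67| = 67
sqrt(36 + 64) = sqrt(100) = 10.0000
d = 67/sqrt(100) = 6.7000

6.7000


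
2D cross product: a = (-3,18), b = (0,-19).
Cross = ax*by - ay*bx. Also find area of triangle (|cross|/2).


cross = -3*(-19) - 18*0 = 57 - 0 = 57
Triangle area = |57|/2 = 57/2 = 28.5000

cross = 57, triangle area = 28.5000


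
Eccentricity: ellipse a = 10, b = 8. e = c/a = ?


c = sqrt(100-64) = sqrt(36) = 6.0000
e = c/a = 6/10 = 0.6000

e = 0.6000


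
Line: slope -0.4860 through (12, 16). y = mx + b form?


y - 16 = -0.4860(x - 12)
y = -0.4860x + 16 + 0.4860*12
y = -0.4860x + 21.8320

y = -0.4860x + 21.8320


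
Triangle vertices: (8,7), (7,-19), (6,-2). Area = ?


8*(-19+ 2) = -136
7*(-2-7) = -63
6*(7+ 19) = 156
sum = -43
Area = |-43|/2 = 21.5000

21.5000 sq units


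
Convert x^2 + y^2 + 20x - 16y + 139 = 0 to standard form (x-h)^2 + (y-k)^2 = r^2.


h = -D/2 = -20/2 = -10
k = -E/2 = 16/2 = 8
r^2 = h^2 + k^2 - F = 100 + 64 - 139 = 25
r = 5

Center (-10, 8), radius = 5


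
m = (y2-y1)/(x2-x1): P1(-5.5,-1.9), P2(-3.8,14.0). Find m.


dy = 14.0 + 1.9 = 15.9
dx = -3.8 + 5.5 = 1.7
m = 15.9/1.7 = 9.3529

m = 9.3529


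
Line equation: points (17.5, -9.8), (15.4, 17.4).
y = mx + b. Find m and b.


m = (27.2)/(-2.1) = -12.9524
b = y1 - m*x1 = -9.8 - (27.2*17.5)/(-2.1) = -9.8 + 226.6667 = 216.8667

y = -12.9524x + 216.8667


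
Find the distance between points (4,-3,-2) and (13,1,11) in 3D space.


dx=9, dy=4, dz=13
d = sqrt(81+16+169) = sqrt(266) = 16.3095

16.3095


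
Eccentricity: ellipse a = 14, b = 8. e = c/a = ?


c = sqrt(196-64) = sqrt(132) = 11.4891
e = c/a = sqrt(132)/14 = 0.8207

e = 0.8207


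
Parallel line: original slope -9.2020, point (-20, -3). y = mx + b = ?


Parallel lines have equal slopes.
m2 = -9.2020
b2 = -3 + 9.2020*(-20) = -187.0400

y = -9.2020x - 187.0400


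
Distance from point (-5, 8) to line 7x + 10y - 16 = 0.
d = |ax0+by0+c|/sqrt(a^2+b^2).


|7*(-5) + 10*8 - 16| = |29| = 29
sqrt(49 + 100) = sqrt(149) = 12.2066
d = 29/sqrt(149) = 2.3758

2.3758


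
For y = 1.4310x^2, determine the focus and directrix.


a = 1.4310
1/(4a) = 0.1747
Focus = (0, 0.1747)
Directrix: y = -0.1747

Focus = (0, 0.1747), Directrix: y = -0.1747


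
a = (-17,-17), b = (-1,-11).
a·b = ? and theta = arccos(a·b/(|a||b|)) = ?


a·b = -17*(-1) - 17*(-11) = 17 + 187 = 204
|a| = sqrt(289+289) = 24.0416
|b| = sqrt(1+121) = 11.0454
cos(theta) = 204/(sqrt(578)*sqrt(122)) = 204/sqrt(70516) = 0.768221
theta = arccos(204/sqrt(70516)) = 39.8056 degrees

a·b = 204, theta = 39.8056 deg


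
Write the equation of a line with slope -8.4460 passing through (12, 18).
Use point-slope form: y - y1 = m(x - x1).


y - 18 = -8.4460(x - 12)
y = -8.4460x + 18 + 8.4460*12
y = -8.4460x + 119.3520

y = -8.4460x + 119.3520


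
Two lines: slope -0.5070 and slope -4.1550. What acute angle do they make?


m1-m2 = 3.648
1+m1*m2 = 3.106585
tan(theta) = |3.648/3.106585| = 1.174280
theta = arctan(|3.648/3.106585|) = 49.5828 degrees (acute angle)

49.5828 degrees


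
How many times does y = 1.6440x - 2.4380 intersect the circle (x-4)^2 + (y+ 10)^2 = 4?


Substitute y = 1.6440x - 2.4380: (x-4)^2 + (1.6440x- 2.4380+ 10)^2 = 4
Expand to Ax^2 + Bx + C = 0, where b-k = 7.562
A = 1+m^2 = 3.702736
B = 2(m(b-k) - h) = 2(1.6440*7.562 - 4) = 16.863856
C = h^2 + (b-k)^2 - r^2 = 16 + 57.183844 - 4 = 69.183844
disc = B^2-4AC = 284.3896 - 1024.6780 = -740.2884
disc < 0

0 intersection points


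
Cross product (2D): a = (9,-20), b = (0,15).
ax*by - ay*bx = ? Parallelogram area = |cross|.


cross = 9*15 + 20*0 = 135 - 0 = 135
Parallelogram area = |135| = 135

cross = 135, parallelogram area = 135


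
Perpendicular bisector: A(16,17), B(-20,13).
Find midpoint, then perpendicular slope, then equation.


Midpoint = (-2, 15)
Slope of AB = dy/dx = -4/(-36) = 0.1111
Perp slope = -dx/dy = -36/4 = -9.0000
b = My - (perp slope)*Mx = 15 + (-36*(-2))/(-4) = 15 - 18.0000 = -3.0000

y = -9.0000x - 3.0000


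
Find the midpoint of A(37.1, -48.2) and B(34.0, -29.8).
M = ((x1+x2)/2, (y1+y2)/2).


Mx = (37.1 + 34.0)/2 = 71.1/2 = 35.5500
My = (-48.2 - 29.8)/2 = -78.0/2 = -39.0000

(35.5500, -39.0000)


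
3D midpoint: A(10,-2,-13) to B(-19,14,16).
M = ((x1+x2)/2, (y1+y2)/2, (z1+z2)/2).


Mx = (10- 19)/2 = -4.5000
My = (-2+14)/2 = 6.0000
Mz = (-13+16)/2 = 1.5000

M = (-4.5000, 6.0000, 1.5000)


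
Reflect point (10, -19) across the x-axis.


Reflection rule for x-axis: (x, -y)
(10, -19) -> (10, 19)

(10, 19)


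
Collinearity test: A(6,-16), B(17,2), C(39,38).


6*(2-38) + 17*(38+ 16) + 39*(-16-2)
= -216 + 918 - 702 = 0

Yes, collinear (determinant = 0)


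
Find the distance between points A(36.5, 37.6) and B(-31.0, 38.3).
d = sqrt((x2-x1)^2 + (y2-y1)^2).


dx = -31.0 - 36.5 = -67.5
dy = 38.3 - 37.6 = 0.7
d = sqrt(4556.25 + 0.49) = sqrt(4556.74) = 67.5036

67.5036


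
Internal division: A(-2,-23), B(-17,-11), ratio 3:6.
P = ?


Px = (3*(-17) + 6*(-2))/9 = -63/9 = -7.0000
Py = (3*(-11) + 6*(-23))/9 = -171/9 = -19.0000

P = (-7.0000, -19.0000)


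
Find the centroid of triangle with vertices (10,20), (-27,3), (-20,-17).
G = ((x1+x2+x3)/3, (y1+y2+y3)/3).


Gx = (10- 27- 20)/3 = -37/3 = -12.3333
Gy = (20+3- 17)/3 = 6/3 = 2.0000

G = (-12.3333, 2.0000)


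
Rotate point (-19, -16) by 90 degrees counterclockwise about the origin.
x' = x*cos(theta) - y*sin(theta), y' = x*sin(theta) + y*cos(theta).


cos(90) = 0, sin(90) = 1
x' = -19*0 + 16*1 = 16
y' = -19*1 - 16*0 = -19

(16, -19)


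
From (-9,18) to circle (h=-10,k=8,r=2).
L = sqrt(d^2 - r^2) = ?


d = sqrt((-9+ 10)^2 + (18-8)^2) = sqrt(1+100) = 10.0499
L = sqrt(101.0000 - 4) = sqrt(97.0000) = 9.8489

9.8489


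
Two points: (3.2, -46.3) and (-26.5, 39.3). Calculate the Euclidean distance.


dx = -26.5 - 3.2 = -29.7
dy = 39.3 + 46.3 = 85.6
d = sqrt(882.09 + 7327.36) = sqrt(8209.45) = 90.6060

90.6060


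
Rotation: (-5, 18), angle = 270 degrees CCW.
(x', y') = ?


cos(270) = 0, sin(270) = -1
x' = -5*0 - 18*(-1) = 18
y' = -5*(-1) + 18*0 = 5

(18, 5)


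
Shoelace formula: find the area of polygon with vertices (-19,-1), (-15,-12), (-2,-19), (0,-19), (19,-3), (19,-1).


sum(xi*y_{i+1}) = -19*(-12) - 15*(-19) - 2*(-19) + 0*(-3) + 19*(-1) + 19*(-1) = 513
sum(yi*x_{i+1}) = -1*(-15) - 12*(-2) - 19*0 - 19*19 - 3*19 - 1*(-19) = -360
Area = |513 + 360|/2 = 873/2 = 436.5000

436.5000 sq units


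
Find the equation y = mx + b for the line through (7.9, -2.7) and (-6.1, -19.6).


m = (-16.9)/(-14.0) = 1.2071
b = y1 - m*x1 = -2.7 - (-16.9*7.9)/(-14.0) = -2.7 - 9.5364 = -12.2364

y = 1.2071x - 12.2364


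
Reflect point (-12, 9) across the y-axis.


Reflection rule for y-axis: (-x, y)
(-12, 9) -> (12, 9)

(12, 9)


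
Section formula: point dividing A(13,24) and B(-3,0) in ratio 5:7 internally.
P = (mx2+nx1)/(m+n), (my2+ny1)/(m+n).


Px = (5*(-3) + 7*13)/12 = 76/12 = 6.3333
Py = (5*0 + 7*24)/12 = 168/12 = 14.0000

P = (6.3333, 14.0000)


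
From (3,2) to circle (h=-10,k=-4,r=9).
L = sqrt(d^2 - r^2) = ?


d = sqrt((3+ 10)^2 + (2+ 4)^2) = sqrt(169+36) = 14.3178
L = sqrt(205.0000 - 81) = sqrt(124.0000) = 11.1355

11.1355


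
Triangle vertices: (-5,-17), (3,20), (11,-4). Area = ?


-5*(20+ 4) = -120
3*(-4+ 17) = 39
11*(-17-20) = -407
sum = -488
Area = |-488|/2 = 244.0000

244.0000 sq units


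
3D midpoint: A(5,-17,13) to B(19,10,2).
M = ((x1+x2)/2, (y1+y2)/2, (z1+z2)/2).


Mx = (5+19)/2 = 12.0000
My = (-17+10)/2 = -3.5000
Mz = (13+2)/2 = 7.5000

M = (12.0000, -3.5000, 7.5000)


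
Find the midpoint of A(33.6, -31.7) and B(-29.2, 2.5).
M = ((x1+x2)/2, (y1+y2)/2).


Mx = (33.6 - 29.2)/2 = 4.4/2 = 2.2000
My = (-31.7 + 2.5)/2 = -29.2/2 = -14.6000

(2.2000, -14.6000)


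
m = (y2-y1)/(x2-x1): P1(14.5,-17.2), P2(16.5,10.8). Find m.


dy = 10.8 + 17.2 = 28.0
dx = 16.5 - 14.5 = 2.0
m = 28.0/2.0 = 14.0000

m = 14.0000


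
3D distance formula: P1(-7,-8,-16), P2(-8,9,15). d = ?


dx=-1, dy=17, dz=31
d = sqrt(1+289+961) = sqrt(1251) = 35.3695

35.3695


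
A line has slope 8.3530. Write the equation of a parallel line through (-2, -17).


Parallel lines have equal slopes.
m2 = 8.3530
b2 = -17 - 8.3530*(-2) = -0.2940

y = 8.3530x - 0.2940


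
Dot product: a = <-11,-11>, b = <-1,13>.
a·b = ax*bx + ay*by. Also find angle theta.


a·b = -11*(-1) - 11*13 = 11 - 143 = -132
|a| = sqrt(121+121) = 15.5563
|b| = sqrt(1+169) = 13.0384
cos(theta) = -132/(sqrt(242)*sqrt(170)) = -132/sqrt(41140) = -0.650791
theta = arccos(-132/sqrt(41140)) = 130.6013 degrees

a·b = -132, theta = 130.6013 deg


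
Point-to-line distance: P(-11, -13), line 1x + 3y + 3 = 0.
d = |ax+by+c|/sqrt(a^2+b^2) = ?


|1*(-11) + 3*(-13) + 3| = |-47| = 47
sqrt(1 + 9) = sqrt(10) = 3.1623
d = 47/sqrt(10) = 14.8627

14.8627


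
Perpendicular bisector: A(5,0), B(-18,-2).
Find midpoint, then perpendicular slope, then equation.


Midpoint = (-6.5, -1)
Slope of AB = dy/dx = -2/(-23) = 0.0870
Perp slope = -dx/dy = -23/2 = -11.5000
b = My - (perp slope)*Mx = -1 + (-23*(-6.5))/(-2) = -1 - 74.7500 = -75.7500

y = -11.5000x - 75.7500


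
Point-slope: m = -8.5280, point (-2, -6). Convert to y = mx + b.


y + 6 = -8.5280(x + 2)
y = -8.5280x - 6 + 8.5280*(-2)
y = -8.5280x - 23.0560

y = -8.5280x - 23.0560


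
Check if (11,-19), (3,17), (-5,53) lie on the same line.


11*(17-53) + 3*(53+ 19) - 5*(-19-17)
= -396 + 216 + 180 = 0

Yes, collinear (determinant = 0)


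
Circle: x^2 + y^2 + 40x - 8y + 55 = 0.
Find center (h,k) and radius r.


h = -D/2 = -40/2 = -20
k = -E/2 = 8/2 = 4
r^2 = h^2 + k^2 - F = 400 + 16 - 55 = 361
r = 19

Center (-20, 4), radius = 19


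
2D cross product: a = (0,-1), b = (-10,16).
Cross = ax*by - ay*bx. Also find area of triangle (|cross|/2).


cross = 0*16 + 1*(-10) = 0 - 10 = -10
Triangle area = |-10|/2 = 10/2 = 5.0000

cross = -10, triangle area = 5.0000


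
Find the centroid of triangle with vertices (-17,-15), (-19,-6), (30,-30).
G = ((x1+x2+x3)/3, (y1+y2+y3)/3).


Gx = (-17- 19+30)/3 = -6/3 = -2.0000
Gy = (-15- 6- 30)/3 = -51/3 = -17.0000

G = (-2.0000, -17.0000)


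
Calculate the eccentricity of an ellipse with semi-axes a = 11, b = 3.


c = sqrt(121-9) = sqrt(112) = 10.5830
e = c/a = sqrt(112)/11 = 0.9621

e = 0.9621


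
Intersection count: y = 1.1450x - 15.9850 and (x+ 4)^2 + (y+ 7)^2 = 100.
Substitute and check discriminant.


Substitute y = 1.1450x - 15.9850: (x+ 4)^2 + (1.1450x- 15.9850+ 7)^2 = 100
Expand to Ax^2 + Bx + C = 0, where b-k = -8.985
A = 1+m^2 = 2.311025
B = 2(m(b-k) - h) = 2(1.1450*(-8.985) + 4) = -12.57565
C = h^2 + (b-k)^2 - r^2 = 16 + 80.730225 - 100 = -3.269775
disc = B^2-4AC = 158.1470 + 30.2261 = 188.3731
disc > 0

2 intersection points


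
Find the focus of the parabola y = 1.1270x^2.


a = 1.1270
4a = 4.5080
focus = (0, 1/4.5080) = (0, 0.2218)

Focus = (0, 0.2218)


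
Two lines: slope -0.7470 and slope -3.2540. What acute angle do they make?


m1-m2 = 2.507
1+m1*m2 = 3.430738
tan(theta) = |2.507/3.430738| = 0.730747
theta = arctan(|2.507/3.430738|) = 36.1573 degrees (acute angle)

36.1573 degrees


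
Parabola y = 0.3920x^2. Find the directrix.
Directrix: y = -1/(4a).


a = 0.3920
1/(4a) = 0.6378
directrix: y = -0.6378 = -0.6378

y = -0.6378


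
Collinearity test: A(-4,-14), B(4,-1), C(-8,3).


-4*(-1-3) + 4*(3+ 14) - 8*(-14+ 1)
= 16 + 68 + 104 = 188

No, not collinear (determinant = 188)


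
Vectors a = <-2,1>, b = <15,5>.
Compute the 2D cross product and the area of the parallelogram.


cross = -2*5 - 1*15 = -10 - 15 = -25
Parallelogram area = |-25| = 25

cross = -25, parallelogram area = 25


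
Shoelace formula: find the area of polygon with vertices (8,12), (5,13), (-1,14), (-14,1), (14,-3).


sum(xi*y_{i+1}) = 8*13 + 5*14 - 1*1 - 14*(-3) + 14*12 = 383
sum(yi*x_{i+1}) = 12*5 + 13*(-1) + 14*(-14) + 1*14 - 3*8 = -159
Area = |383 + 159|/2 = 542/2 = 271.0000

271.0000 sq units


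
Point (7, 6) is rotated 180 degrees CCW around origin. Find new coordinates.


cos(180) = -1, sin(180) = 0
x' = 7*(-1) - 6*0 = -7
y' = 7*0 + 6*(-1) = -6

(-7, -6)


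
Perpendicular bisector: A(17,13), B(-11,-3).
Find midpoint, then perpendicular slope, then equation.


Midpoint = (3, 5)
Slope of AB = dy/dx = -16/(-28) = 0.5714
Perp slope = -dx/dy = -28/16 = -1.7500
b = My - (perp slope)*Mx = 5 + (-28*3)/(-16) = 5 + 5.2500 = 10.2500

y = -1.7500x + 10.2500


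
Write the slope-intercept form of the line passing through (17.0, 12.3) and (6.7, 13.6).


m = (1.3)/(-10.3) = -0.1262
b = y1 - m*x1 = 12.3 - (1.3*17.0)/(-10.3) = 12.3 + 2.1456 = 14.4456

y = -0.1262x + 14.4456


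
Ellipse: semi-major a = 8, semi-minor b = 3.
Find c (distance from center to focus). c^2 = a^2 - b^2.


c^2 = 8^2 - 3^2 = 64 - 9 = 55
c = sqrt(55) = 7.4162

c = 7.4162


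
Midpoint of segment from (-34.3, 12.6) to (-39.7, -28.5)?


Mx = (-34.3 - 39.7)/2 = -74.0/2 = -37.0000
My = (12.6 - 28.5)/2 = -15.9/2 = -7.9500

(-37.0000, -7.9500)


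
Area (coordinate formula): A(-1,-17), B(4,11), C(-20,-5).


-1*(11+ 5) = -16
4*(-5+ 17) = 48
-20*(-17-11) = 560
sum = 592
Area = |592|/2 = 296.0000

296.0000 sq units


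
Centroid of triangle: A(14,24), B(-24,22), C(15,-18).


Gx = (14- 24+15)/3 = 5/3 = 1.6667
Gy = (24+22- 18)/3 = 28/3 = 9.3333

G = (1.6667, 9.3333)


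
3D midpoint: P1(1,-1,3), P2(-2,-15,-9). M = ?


Mx = (1- 2)/2 = -0.5000
My = (-1- 15)/2 = -8.0000
Mz = (3- 9)/2 = -3.0000

M = (-0.5000, -8.0000, -3.0000)


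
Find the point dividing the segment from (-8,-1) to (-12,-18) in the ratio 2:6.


Px = (2*(-12) + 6*(-8))/8 = -72/8 = -9.0000
Py = (2*(-18) + 6*(-1))/8 = -42/8 = -5.2500

P = (-9.0000, -5.2500)


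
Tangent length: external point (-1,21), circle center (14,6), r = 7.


d = sqrt((-1-14)^2 + (21-6)^2) = sqrt(225+225) = 21.2132
L = sqrt(450.0000 - 49) = sqrt(401.0000) = 20.0250

20.0250


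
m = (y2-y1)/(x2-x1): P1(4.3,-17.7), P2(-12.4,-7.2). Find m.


dy = -7.2 + 17.7 = 10.5
dx = -12.4 - 4.3 = -16.7
m = 10.5/(-16.7) = -0.6287

m = -0.6287


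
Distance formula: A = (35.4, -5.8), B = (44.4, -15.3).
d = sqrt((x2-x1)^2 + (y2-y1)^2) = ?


dx = 44.4 - 35.4 = 9.0
dy = -15.3 + 5.8 = -9.5
d = sqrt(81.0 + 90.25) = sqrt(171.25) = 13.0863

13.0863


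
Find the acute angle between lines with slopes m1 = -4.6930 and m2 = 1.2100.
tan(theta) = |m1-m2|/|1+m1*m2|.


m1-m2 = -5.903
1+m1*m2 = -4.67853
tan(theta) = |-5.903/(-4.67853)| = 1.261721
theta = arctan(|-5.903/(-4.67853)|) = 51.6008 degrees (acute angle)

51.6008 degrees


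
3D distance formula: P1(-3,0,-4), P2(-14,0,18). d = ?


dx=-11, dy=0, dz=22
d = sqrt(121+0+484) = sqrt(605) = 24.5967

24.5967


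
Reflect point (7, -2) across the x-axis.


Reflection rule for x-axis: (x, -y)
(7, -2) -> (7, 2)

(7, 2)


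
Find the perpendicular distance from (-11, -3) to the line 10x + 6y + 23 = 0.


|10*(-11) + 6*(-3) + 23| = |-105| = 105
sqrt(100 + 36) = sqrt(136) = 11.6619
d = 105/sqrt(136) = 9.0037

9.0037


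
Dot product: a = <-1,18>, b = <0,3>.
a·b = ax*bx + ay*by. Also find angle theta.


a·b = -1*0 + 18*3 = 0 + 54 = 54
|a| = sqrt(1+324) = 18.0278
|b| = sqrt(0+9) = 3.0000
cos(theta) = 54/(sqrt(325)*sqrt(9)) = 54/sqrt(2925) = 0.998460
theta = arccos(54/sqrt(2925)) = 3.1798 degrees

a·b = 54, theta = 3.1798 deg


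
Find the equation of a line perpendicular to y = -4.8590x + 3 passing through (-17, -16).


Perpendicular slope = -1/m1 = -1/(-4.8590) = 0.2058
b2 = y0 - m2*x0 = -16 - 17/(-4.8590) = -16 + 3.4987 = -12.5013

y = 0.2058x - 12.5013


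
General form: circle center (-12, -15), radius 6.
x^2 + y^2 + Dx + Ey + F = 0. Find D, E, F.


(x+ 12)^2 + (y+ 15)^2 = 6^2
D = -2h = 24, E = -2k = 30
F = h^2+k^2-r^2 = 144+225-36 = 333

D = 24, E = 30, F = 333


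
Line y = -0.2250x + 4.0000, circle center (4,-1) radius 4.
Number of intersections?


Substitute y = -0.2250x + 4.0000: (x-4)^2 + (-0.2250x+4.0000+ 1)^2 = 16
Expand to Ax^2 + Bx + C = 0, where b-k = 5
A = 1+m^2 = 1.050625
B = 2(m(b-k) - h) = 2(-0.2250*5 - 4) = -10.25
C = h^2 + (b-k)^2 - r^2 = 16 + 25 - 16 = 25
disc = B^2-4AC = 105.0625 - 105.0625 = 0
disc = 0

1 intersection point (tangent)


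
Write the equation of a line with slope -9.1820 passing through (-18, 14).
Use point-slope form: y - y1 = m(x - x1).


y - 14 = -9.1820(x + 18)
y = -9.1820x + 14 + 9.1820*(-18)
y = -9.1820x - 151.2760

y = -9.1820x - 151.2760


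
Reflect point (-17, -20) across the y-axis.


Reflection rule for y-axis: (-x, y)
(-17, -20) -> (17, -20)

(17, -20)


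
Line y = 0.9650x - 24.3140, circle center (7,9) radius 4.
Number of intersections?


Substitute y = 0.9650x - 24.3140: (x-7)^2 + (0.9650x- 24.3140-9)^2 = 16
Expand to Ax^2 + Bx + C = 0, where b-k = -33.314
A = 1+m^2 = 1.931225
B = 2(m(b-k) - h) = 2(0.9650*(-33.314) - 7) = -78.29602
C = h^2 + (b-k)^2 - r^2 = 49 + 1109.822596 - 16 = 1142.822596
disc = B^2-4AC = 6130.2667 - 8828.1903 = -2697.9236
disc < 0

0 intersection points


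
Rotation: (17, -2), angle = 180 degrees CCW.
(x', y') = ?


cos(180) = -1, sin(180) = 0
x' = 17*(-1) + 2*0 = -17
y' = 17*0 - 2*(-1) = 2

(-17, 2)


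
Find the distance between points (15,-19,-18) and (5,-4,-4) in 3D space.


dx=-10, dy=15, dz=14
d = sqrt(100+225+196) = sqrt(521) = 22.8254

22.8254


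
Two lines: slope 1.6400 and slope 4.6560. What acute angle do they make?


m1-m2 = -3.016
1+m1*m2 = 8.63584
tan(theta) = |-3.016/8.63584| = 0.349242
theta = arctan(|-3.016/8.63584|) = 19.2514 degrees (acute angle)

19.2514 degrees


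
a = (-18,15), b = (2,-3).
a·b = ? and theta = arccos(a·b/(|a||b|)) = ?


a·b = -18*2 + 15*(-3) = -36 - 45 = -81
|a| = sqrt(324+225) = 23.4307
|b| = sqrt(4+9) = 3.6056
cos(theta) = -81/(sqrt(549)*sqrt(13)) = -81/sqrt(7137) = -0.958798
theta = arccos(-81/sqrt(7137)) = 163.4956 degrees

a·b = -81, theta = 163.4956 deg


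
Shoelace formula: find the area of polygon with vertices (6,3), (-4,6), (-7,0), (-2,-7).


sum(xi*y_{i+1}) = 6*6 - 4*0 - 7*(-7) - 2*3 = 79
sum(yi*x_{i+1}) = 3*(-4) + 6*(-7) + 0*(-2) - 7*6 = -96
Area = |79 + 96|/2 = 175/2 = 87.5000

87.5000 sq units


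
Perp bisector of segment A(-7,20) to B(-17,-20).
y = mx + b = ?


Midpoint = (-12, 0)
Slope of AB = dy/dx = -40/(-10) = 4.0000
Perp slope = -dx/dy = -10/40 = -0.2500
b = My - (perp slope)*Mx = 0 + (-10*(-12))/(-40) = 0 - 3.0000 = -3.0000

y = -0.2500x - 3.0000


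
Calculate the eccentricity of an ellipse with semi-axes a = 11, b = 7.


c = sqrt(121-49) = sqrt(72) = 8.4853
e = c/a = sqrt(72)/11 = 0.7714

e = 0.7714


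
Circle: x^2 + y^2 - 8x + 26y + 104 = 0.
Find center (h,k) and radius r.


h = -D/2 = 8/2 = 4
k = -E/2 = -26/2 = -13
r^2 = h^2 + k^2 - F = 16 + 169 - 104 = 81
r = 9

Center (4, -13), radius = 9


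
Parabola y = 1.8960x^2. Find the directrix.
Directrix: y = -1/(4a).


a = 1.8960
1/(4a) = 0.1319
directrix: y = -0.1319 = -0.1319

y = -0.1319


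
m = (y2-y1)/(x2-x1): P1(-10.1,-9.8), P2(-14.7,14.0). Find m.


dy = 14.0 + 9.8 = 23.8
dx = -14.7 + 10.1 = -4.6
m = 23.8/(-4.6) = -5.1739

m = -5.1739


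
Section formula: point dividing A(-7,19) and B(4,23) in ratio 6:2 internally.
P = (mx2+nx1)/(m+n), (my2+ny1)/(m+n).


Px = (6*4 + 2*(-7))/8 = 10/8 = 1.2500
Py = (6*23 + 2*19)/8 = 176/8 = 22.0000

P = (1.2500, 22.0000)


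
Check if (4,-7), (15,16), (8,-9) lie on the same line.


4*(16+ 9) + 15*(-9+ 7) + 8*(-7-16)
= 100 - 30 - 184 = -114

No, not collinear (determinant = -114)


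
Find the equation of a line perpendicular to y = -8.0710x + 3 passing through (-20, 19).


Perpendicular slope = -1/m1 = -1/(-8.0710) = 0.1239
b2 = y0 - m2*x0 = 19 - 20/(-8.0710) = 19 + 2.4780 = 21.4780

y = 0.1239x + 21.4780


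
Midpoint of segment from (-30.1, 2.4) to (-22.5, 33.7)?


Mx = (-30.1 - 22.5)/2 = -52.6/2 = -26.3000
My = (2.4 + 33.7)/2 = 36.1/2 = 18.0500

(-26.3000, 18.0500)


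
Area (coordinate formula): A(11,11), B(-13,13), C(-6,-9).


11*(13+ 9) = 242
-13*(-9-11) = 260
-6*(11-13) = 12
sum = 514
Area = |514|/2 = 257.0000

257.0000 sq units


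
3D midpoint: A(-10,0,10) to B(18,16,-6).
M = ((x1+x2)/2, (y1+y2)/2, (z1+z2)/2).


Mx = (-10+18)/2 = 4.0000
My = (0+16)/2 = 8.0000
Mz = (10- 6)/2 = 2.0000

M = (4.0000, 8.0000, 2.0000)


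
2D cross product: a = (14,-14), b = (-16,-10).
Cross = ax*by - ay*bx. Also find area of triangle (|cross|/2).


cross = 14*(-10) + 14*(-16) = -140 - 224 = -364
Triangle area = |-364|/2 = 364/2 = 182.0000

cross = -364, triangle area = 182.0000


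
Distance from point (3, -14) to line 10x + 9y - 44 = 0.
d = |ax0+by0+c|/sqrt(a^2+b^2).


|10*3 + 9*(-14) - 44| = |-140| = 140
sqrt(100 + 81) = sqrt(181) = 13.4536
d = 140/sqrt(181) = 10.4061

10.4061


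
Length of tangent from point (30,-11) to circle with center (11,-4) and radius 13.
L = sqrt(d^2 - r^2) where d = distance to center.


d = sqrt((30-11)^2 + (-11+ 4)^2) = sqrt(361+49) = 20.2485
L = sqrt(410.0000 - 169) = sqrt(241.0000) = 15.5242

15.5242


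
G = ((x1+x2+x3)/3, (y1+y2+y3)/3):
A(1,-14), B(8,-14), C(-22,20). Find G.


Gx = (1+8- 22)/3 = -13/3 = -4.3333
Gy = (-14- 14+20)/3 = -8/3 = -2.6667

G = (-4.3333, -2.6667)


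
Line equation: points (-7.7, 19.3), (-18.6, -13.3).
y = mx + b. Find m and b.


m = (-32.6)/(-10.9) = 2.9908
b = y1 - m*x1 = 19.3 - (-32.6*(-7.7))/(-10.9) = 19.3 + 23.0294 = 42.3294

y = 2.9908x + 42.3294


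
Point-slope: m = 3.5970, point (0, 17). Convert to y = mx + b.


y - 17 = 3.5970(x - 0)
y = 3.5970x + 17 - 3.5970*0
y = 3.5970x + 17.0000

y = 3.5970x + 17.0000


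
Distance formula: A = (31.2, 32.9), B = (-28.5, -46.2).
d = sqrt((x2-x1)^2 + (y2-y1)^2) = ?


dx = -28.5 - 31.2 = -59.7
dy = -46.2 - 32.9 = -79.1
d = sqrt(3564.09 + 6256.81) = sqrt(9820.9) = 99.1005

99.1005


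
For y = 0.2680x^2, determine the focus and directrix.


a = 0.2680
1/(4a) = 0.9328
Focus = (0, 0.9328)
Directrix: y = -0.9328

Focus = (0, 0.9328), Directrix: y = -0.9328


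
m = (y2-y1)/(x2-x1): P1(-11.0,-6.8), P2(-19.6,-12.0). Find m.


dy = -12.0 + 6.8 = -5.2
dx = -19.6 + 11.0 = -8.6
m = -5.2/(-8.6) = 0.6047

m = 0.6047


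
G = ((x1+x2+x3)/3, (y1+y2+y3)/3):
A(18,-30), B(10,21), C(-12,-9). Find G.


Gx = (18+10- 12)/3 = 16/3 = 5.3333
Gy = (-30+21- 9)/3 = -18/3 = -6.0000

G = (5.3333, -6.0000)


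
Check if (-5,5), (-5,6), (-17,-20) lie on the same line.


-5*(6+ 20) - 5*(-20-5) - 17*(5-6)
= -130 + 125 + 17 = 12

No, not collinear (determinant = 12)


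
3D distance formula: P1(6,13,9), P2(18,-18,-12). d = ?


dx=12, dy=-31, dz=-21
d = sqrt(144+961+441) = sqrt(1546) = 39.3192

39.3192


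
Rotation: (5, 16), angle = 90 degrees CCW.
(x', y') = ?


cos(90) = 0, sin(90) = 1
x' = 5*0 - 16*1 = -16
y' = 5*1 + 16*0 = 5

(-16, 5)


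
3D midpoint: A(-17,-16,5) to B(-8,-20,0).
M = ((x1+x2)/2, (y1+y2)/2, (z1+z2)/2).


Mx = (-17- 8)/2 = -12.5000
My = (-16- 20)/2 = -18.0000
Mz = (5+0)/2 = 2.5000

M = (-12.5000, -18.0000, 2.5000)


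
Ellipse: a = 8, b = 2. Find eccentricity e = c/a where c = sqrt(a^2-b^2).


c = sqrt(64-4) = sqrt(60) = 7.7460
e = c/a = sqrt(60)/8 = 0.9682

e = 0.9682


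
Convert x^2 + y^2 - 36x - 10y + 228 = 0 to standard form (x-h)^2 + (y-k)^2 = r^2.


h = -D/2 = 36/2 = 18
k = -E/2 = 10/2 = 5
r^2 = h^2 + k^2 - F = 324 + 25 - 228 = 121
r = 11

Center (18, 5), radius = 11


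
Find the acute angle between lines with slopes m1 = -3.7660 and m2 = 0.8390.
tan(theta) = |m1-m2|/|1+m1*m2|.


m1-m2 = -4.605
1+m1*m2 = -2.159674
tan(theta) = |-4.605/(-2.159674)| = 2.132266
theta = arctan(|-4.605/(-2.159674)|) = 64.8741 degrees (acute angle)

64.8741 degrees


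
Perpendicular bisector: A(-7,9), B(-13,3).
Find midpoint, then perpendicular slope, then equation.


Midpoint = (-10, 6)
Slope of AB = dy/dx = -6/(-6) = 1.0000
Perp slope = -dx/dy = -6/6 = -1.0000
b = My - (perp slope)*Mx = 6 + (-6*(-10))/(-6) = 6 - 10.0000 = -4.0000

y = -1.0000x - 4.0000


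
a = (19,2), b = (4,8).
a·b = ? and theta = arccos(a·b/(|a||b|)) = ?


a·b = 19*4 + 2*8 = 76 + 16 = 92
|a| = sqrt(361+4) = 19.1050
|b| = sqrt(16+64) = 8.9443
cos(theta) = 92/(sqrt(365)*sqrt(80)) = 92/sqrt(29200) = 0.538389
theta = arccos(92/sqrt(29200)) = 57.4259 degrees

a·b = 92, theta = 57.4259 deg


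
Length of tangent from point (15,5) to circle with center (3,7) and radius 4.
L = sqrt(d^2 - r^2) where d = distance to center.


d = sqrt((15-3)^2 + (5-7)^2) = sqrt(144+4) = 12.1655
L = sqrt(148.0000 - 16) = sqrt(132.0000) = 11.4891

11.4891


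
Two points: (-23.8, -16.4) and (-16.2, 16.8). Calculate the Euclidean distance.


dx = -16.2 + 23.8 = 7.6
dy = 16.8 + 16.4 = 33.2
d = sqrt(57.76 + 1102.24) = sqrt(1160) = 34.0588

34.0588


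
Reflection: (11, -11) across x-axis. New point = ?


Reflection rule for x-axis: (x, -y)
(11, -11) -> (11, 11)

(11, 11)


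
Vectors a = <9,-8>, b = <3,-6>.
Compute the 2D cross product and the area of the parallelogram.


cross = 9*(-6) + 8*3 = -54 + 24 = -30
Parallelogram area = |-30| = 30

cross = -30, parallelogram area = 30


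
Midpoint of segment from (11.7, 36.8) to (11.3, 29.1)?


Mx = (11.7 + 11.3)/2 = 23.0/2 = 11.5000
My = (36.8 + 29.1)/2 = 65.9/2 = 32.9500

(11.5000, 32.9500)


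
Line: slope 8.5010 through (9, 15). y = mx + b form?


y - 15 = 8.5010(x - 9)
y = 8.5010x + 15 - 8.5010*9
y = 8.5010x - 61.5090

y = 8.5010x - 61.5090


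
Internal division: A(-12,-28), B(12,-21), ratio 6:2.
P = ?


Px = (6*12 + 2*(-12))/8 = 48/8 = 6.0000
Py = (6*(-21) + 2*(-28))/8 = -182/8 = -22.7500

P = (6.0000, -22.7500)


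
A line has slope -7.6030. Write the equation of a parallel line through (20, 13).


Parallel lines have equal slopes.
m2 = -7.6030
b2 = 13 + 7.6030*20 = 165.0600

y = -7.6030x + 165.0600


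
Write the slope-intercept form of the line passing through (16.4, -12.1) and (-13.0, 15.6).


m = (27.7)/(-29.4) = -0.9422
b = y1 - m*x1 = -12.1 - (27.7*16.4)/(-29.4) = -12.1 + 15.4517 = 3.3517

y = -0.9422x + 3.3517


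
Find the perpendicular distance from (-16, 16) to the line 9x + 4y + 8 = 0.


|9*(-16) + 4*16 + 8| = |-72| = 72
sqrt(81 + 16) = sqrt(97) = 9.8489
d = 72/sqrt(97) = 7.3105

7.3105


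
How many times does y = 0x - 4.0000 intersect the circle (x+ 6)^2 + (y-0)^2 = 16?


Substitute y = 0x - 4.0000: (x+ 6)^2 + (0x- 4.0000-0)^2 = 16
Expand to Ax^2 + Bx + C = 0, where b-k = -4
A = 1+m^2 = 1
B = 2(m(b-k) - h) = 2(0*(-4) + 6) = 12
C = h^2 + (b-k)^2 - r^2 = 36 + 16 - 16 = 36
disc = B^2-4AC = 144.0000 - 144.0000 = 0
disc = 0

1 intersection point (tangent)


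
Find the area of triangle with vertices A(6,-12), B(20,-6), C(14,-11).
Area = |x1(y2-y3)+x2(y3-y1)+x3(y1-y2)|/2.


6*(-6+ 11) = 30
20*(-11+ 12) = 20
14*(-12+ 6) = -84
sum = -34
Area = |-34|/2 = 17.0000

17.0000 sq units


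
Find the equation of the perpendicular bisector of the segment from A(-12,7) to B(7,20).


Midpoint = (-2.5, 13.5)
Slope of AB = dy/dx = 13/19 = 0.6842
Perp slope = -dx/dy = -19/13 = -1.4615
b = My - (perp slope)*Mx = 13.5 + (19*(-2.5))/13 = 13.5 - 3.6538 = 9.8462

y = -1.4615x + 9.8462


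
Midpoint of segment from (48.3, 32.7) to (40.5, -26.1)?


Mx = (48.3 + 40.5)/2 = 88.8/2 = 44.4000
My = (32.7 - 26.1)/2 = 6.6/2 = 3.3000

(44.4000, 3.3000)


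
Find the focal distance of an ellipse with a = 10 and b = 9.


c^2 = 10^2 - 9^2 = 100 - 81 = 19
c = sqrt(19) = 4.3589

c = 4.3589


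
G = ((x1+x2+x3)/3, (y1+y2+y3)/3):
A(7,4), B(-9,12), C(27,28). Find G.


Gx = (7- 9+27)/3 = 25/3 = 8.3333
Gy = (4+12+28)/3 = 44/3 = 14.6667

G = (8.3333, 14.6667)


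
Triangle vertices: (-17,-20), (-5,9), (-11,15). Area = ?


-17*(9-15) = 102
-5*(15+ 20) = -175
-11*(-20-9) = 319
sum = 246
Area = |246|/2 = 123.0000

123.0000 sq units


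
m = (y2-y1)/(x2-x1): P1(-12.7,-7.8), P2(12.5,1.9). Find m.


dy = 1.9 + 7.8 = 9.7
dx = 12.5 + 12.7 = 25.2
m = 9.7/25.2 = 0.3849

m = 0.3849


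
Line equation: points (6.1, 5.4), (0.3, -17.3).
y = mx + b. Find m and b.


m = (-22.7)/(-5.8) = 3.9138
b = y1 - m*x1 = 5.4 - (-22.7*6.1)/(-5.8) = 5.4 - 23.8741 = -18.4741

y = 3.9138x - 18.4741


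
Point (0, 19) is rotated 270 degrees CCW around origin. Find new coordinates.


cos(270) = 0, sin(270) = -1
x' = 0*0 - 19*(-1) = 19
y' = 0*(-1) + 19*0 = 0

(19, 0)


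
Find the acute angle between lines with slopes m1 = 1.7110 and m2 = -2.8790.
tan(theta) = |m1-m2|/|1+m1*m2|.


m1-m2 = 4.59
1+m1*m2 = -3.925969
tan(theta) = |4.59/(-3.925969)| = 1.169138
theta = arctan(|4.59/(-3.925969)|) = 49.4586 degrees (acute angle)

49.4586 degrees


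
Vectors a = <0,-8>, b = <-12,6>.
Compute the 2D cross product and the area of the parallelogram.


cross = 0*6 + 8*(-12) = 0 - 96 = -96
Parallelogram area = |-96| = 96

cross = -96, parallelogram area = 96


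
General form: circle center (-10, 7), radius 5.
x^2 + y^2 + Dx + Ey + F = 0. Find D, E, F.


(x+ 10)^2 + (y-7)^2 = 5^2
D = -2h = 20, E = -2k = -14
F = h^2+k^2-r^2 = 100+49-25 = 124

D = 20, E = -14, F = 124


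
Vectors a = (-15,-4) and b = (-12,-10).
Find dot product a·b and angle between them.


a·b = -15*(-12) - 4*(-10) = 180 + 40 = 220
|a| = sqrt(225+16) = 15.5242
|b| = sqrt(144+100) = 15.6205
cos(theta) = 220/(sqrt(241)*sqrt(244)) = 220/sqrt(58804) = 0.907234
theta = arccos(220/sqrt(58804)) = 24.8742 degrees

a·b = 220, theta = 24.8742 deg


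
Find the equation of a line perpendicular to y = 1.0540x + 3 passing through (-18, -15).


Perpendicular slope = -1/m1 = -1/1.0540 = -0.9488
b2 = y0 - m2*x0 = -15 - 18/1.0540 = -15 - 17.0778 = -32.0778

y = -0.9488x - 32.0778


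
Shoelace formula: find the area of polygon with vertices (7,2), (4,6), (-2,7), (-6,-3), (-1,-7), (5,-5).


sum(xi*y_{i+1}) = 7*6 + 4*7 - 2*(-3) - 6*(-7) - 1*(-5) + 5*2 = 133
sum(yi*x_{i+1}) = 2*4 + 6*(-2) + 7*(-6) - 3*(-1) - 7*5 - 5*7 = -113
Area = |133 + 113|/2 = 246/2 = 123.0000

123.0000 sq units


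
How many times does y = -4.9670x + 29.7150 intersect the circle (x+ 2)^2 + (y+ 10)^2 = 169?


Substitute y = -4.9670x + 29.7150: (x+ 2)^2 + (-4.9670x+29.7150+ 10)^2 = 169
Expand to Ax^2 + Bx + C = 0, where b-k = 39.715
A = 1+m^2 = 25.671089
B = 2(m(b-k) - h) = 2(-4.9670*39.715 + 2) = -390.52881
C = h^2 + (b-k)^2 - r^2 = 4 + 1577.281225 - 169 = 1412.281225
disc = B^2-4AC = 152512.7514 - 145019.1881 = 7493.5633
disc > 0

2 intersection points


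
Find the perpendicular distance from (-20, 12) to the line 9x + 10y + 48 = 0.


|9*(-20) + 10*12 + 48| = |-12| = 12
sqrt(81 + 100) = sqrt(181) = 13.4536
d = 12/sqrt(181) = 0.8920

0.8920


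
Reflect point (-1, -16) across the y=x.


Reflection rule for y=x: (y, x)
(-1, -16) -> (-16, -1)

(-16, -1)


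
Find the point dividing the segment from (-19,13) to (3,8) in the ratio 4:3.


Px = (4*3 + 3*(-19))/7 = -45/7 = -6.4286
Py = (4*8 + 3*13)/7 = 71/7 = 10.1429

P = (-6.4286, 10.1429)


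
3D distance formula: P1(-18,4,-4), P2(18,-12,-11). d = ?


dx=36, dy=-16, dz=-7
d = sqrt(1296+256+49) = sqrt(1601) = 40.0125

40.0125


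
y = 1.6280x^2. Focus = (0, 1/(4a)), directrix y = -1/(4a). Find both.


a = 1.6280
1/(4a) = 0.1536
Focus = (0, 0.1536)
Directrix: y = -0.1536

Focus = (0, 0.1536), Directrix: y = -0.1536


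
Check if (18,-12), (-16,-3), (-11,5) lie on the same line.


18*(-3-5) - 16*(5+ 12) - 11*(-12+ 3)
= -144 - 272 + 99 = -317

No, not collinear (determinant = -317)


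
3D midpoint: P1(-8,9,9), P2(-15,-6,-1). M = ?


Mx = (-8- 15)/2 = -11.5000
My = (9- 6)/2 = 1.5000
Mz = (9- 1)/2 = 4.0000

M = (-11.5000, 1.5000, 4.0000)


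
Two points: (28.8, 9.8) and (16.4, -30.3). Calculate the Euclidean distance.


dx = 16.4 - 28.8 = -12.4
dy = -30.3 - 9.8 = -40.1
d = sqrt(153.76 + 1608.01) = sqrt(1761.77) = 41.9734

41.9734


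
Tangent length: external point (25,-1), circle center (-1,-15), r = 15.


d = sqrt((25+ 1)^2 + (-1+ 15)^2) = sqrt(676+196) = 29.5296
L = sqrt(872.0000 - 225) = sqrt(647.0000) = 25.4362

25.4362


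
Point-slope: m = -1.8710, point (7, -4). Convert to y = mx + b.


y + 4 = -1.8710(x - 7)
y = -1.8710x - 4 + 1.8710*7
y = -1.8710x + 9.0970

y = -1.8710x + 9.0970


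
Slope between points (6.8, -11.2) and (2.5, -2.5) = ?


dy = -2.5 + 11.2 = 8.7
dx = 2.5 - 6.8 = -4.3
m = 8.7/(-4.3) = -2.0233

m = -2.0233


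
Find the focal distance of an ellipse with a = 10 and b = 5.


c^2 = 10^2 - 5^2 = 100 - 25 = 75
c = sqrt(75) = 8.6603

c = 8.6603


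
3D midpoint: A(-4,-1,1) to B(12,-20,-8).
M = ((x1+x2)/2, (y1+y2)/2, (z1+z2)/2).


Mx = (-4+12)/2 = 4.0000
My = (-1- 20)/2 = -10.5000
Mz = (1- 8)/2 = -3.5000

M = (4.0000, -10.5000, -3.5000)


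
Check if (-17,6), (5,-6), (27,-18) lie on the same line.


-17*(-6+ 18) + 5*(-18-6) + 27*(6+ 6)
= -204 - 120 + 324 = 0

Yes, collinear (determinant = 0)


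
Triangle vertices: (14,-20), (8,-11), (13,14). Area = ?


14*(-11-14) = -350
8*(14+ 20) = 272
13*(-20+ 11) = -117
sum = -195
Area = |-195|/2 = 97.5000

97.5000 sq units


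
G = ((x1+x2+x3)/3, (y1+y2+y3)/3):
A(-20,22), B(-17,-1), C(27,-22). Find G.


Gx = (-20- 17+27)/3 = -10/3 = -3.3333
Gy = (22- 1- 22)/3 = -1/3 = -0.3333

G = (-3.3333, -0.3333)


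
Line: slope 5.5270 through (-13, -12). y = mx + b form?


y + 12 = 5.5270(x + 13)
y = 5.5270x - 12 - 5.5270*(-13)
y = 5.5270x + 59.8510

y = 5.5270x + 59.8510


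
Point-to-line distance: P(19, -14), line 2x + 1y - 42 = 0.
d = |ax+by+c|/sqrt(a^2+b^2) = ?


|2*19 + 1*(-14) - 42| = |-18| = 18
sqrt(4 + 1) = sqrt(5) = 2.2361
d = 18/sqrt(5) = 8.0498

8.0498


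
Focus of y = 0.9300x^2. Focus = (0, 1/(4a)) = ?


a = 0.9300
4a = 3.7200
focus = (0, 1/3.7200) = (0, 0.2688)

Focus = (0, 0.2688)


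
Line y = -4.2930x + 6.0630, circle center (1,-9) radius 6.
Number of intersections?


Substitute y = -4.2930x + 6.0630: (x-1)^2 + (-4.2930x+6.0630+ 9)^2 = 36
Expand to Ax^2 + Bx + C = 0, where b-k = 15.063
A = 1+m^2 = 19.429849
B = 2(m(b-k) - h) = 2(-4.2930*15.063 - 1) = -131.330918
C = h^2 + (b-k)^2 - r^2 = 1 + 226.893969 - 36 = 191.893969
disc = B^2-4AC = 17247.8100 - 14913.8834 = 2333.9266
disc > 0

2 intersection points


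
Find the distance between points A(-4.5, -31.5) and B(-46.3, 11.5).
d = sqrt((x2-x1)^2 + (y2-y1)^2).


dx = -46.3 + 4.5 = -41.8
dy = 11.5 + 31.5 = 43.0
d = sqrt(1747.24 + 1849.0) = sqrt(3596.24) = 59.9687

59.9687


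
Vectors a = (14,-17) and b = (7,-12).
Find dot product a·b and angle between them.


a·b = 14*7 - 17*(-12) = 98 + 204 = 302
|a| = sqrt(196+289) = 22.0227
|b| = sqrt(49+144) = 13.8924
cos(theta) = 302/(sqrt(485)*sqrt(193)) = 302/sqrt(93605) = 0.987092
theta = arccos(302/sqrt(93605)) = 9.2160 degrees

a·b = 302, theta = 9.2160 deg


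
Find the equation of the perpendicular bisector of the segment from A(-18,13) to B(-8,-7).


Midpoint = (-13, 3)
Slope of AB = dy/dx = -20/10 = -2.0000
Perp slope = -dx/dy = 10/20 = 0.5000
b = My - (perp slope)*Mx = 3 + (10*(-13))/(-20) = 3 + 6.5000 = 9.5000

y = 0.5000x + 9.5000


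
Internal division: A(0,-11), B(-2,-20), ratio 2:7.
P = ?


Px = (2*(-2) + 7*0)/9 = -4/9 = -0.4444
Py = (2*(-20) + 7*(-11))/9 = -117/9 = -13.0000

P = (-0.4444, -13.0000)


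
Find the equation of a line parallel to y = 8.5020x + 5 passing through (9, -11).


Parallel lines have equal slopes.
m2 = 8.5020
b2 = -11 - 8.5020*9 = -87.5180

y = 8.5020x - 87.5180


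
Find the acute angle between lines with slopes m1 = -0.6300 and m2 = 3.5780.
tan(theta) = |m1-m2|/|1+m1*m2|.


m1-m2 = -4.208
1+m1*m2 = -1.25414
tan(theta) = |-4.208/(-1.25414)| = 3.355287
theta = arctan(|-4.208/(-1.25414)|) = 73.4040 degrees (acute angle)

73.4040 degrees


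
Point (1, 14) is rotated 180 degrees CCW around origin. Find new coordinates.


cos(180) = -1, sin(180) = 0
x' = 1*(-1) - 14*0 = -1
y' = 1*0 + 14*(-1) = -14

(-1, -14)


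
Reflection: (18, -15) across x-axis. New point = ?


Reflection rule for x-axis: (x, -y)
(18, -15) -> (18, 15)

(18, 15)


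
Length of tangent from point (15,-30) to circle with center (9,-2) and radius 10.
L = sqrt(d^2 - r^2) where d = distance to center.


d = sqrt((15-9)^2 + (-30+ 2)^2) = sqrt(36+784) = 28.6356
L = sqrt(820.0000 - 100) = sqrt(720.0000) = 26.8328

26.8328


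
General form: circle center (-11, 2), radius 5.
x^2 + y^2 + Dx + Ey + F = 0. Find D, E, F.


(x+ 11)^2 + (y-2)^2 = 5^2
D = -2h = 22, E = -2k = -4
F = h^2+k^2-r^2 = 121+4-25 = 100

D = 22, E = -4, F = 100


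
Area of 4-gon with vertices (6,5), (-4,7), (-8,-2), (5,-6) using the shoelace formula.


sum(xi*y_{i+1}) = 6*7 - 4*(-2) - 8*(-6) + 5*5 = 123
sum(yi*x_{i+1}) = 5*(-4) + 7*(-8) - 2*5 - 6*6 = -122
Area = |123 + 122|/2 = 245/2 = 122.5000

122.5000 sq units


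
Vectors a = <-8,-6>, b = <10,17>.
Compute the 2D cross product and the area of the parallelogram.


cross = -8*17 + 6*10 = -136 + 60 = -76
Parallelogram area = |-76| = 76

cross = -76, parallelogram area = 76


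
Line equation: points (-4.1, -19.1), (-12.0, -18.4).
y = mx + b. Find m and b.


m = (0.7)/(-7.9) = -0.0886
b = y1 - m*x1 = -19.1 - (0.7*(-4.1))/(-7.9) = -19.1 - 0.3633 = -19.4633

y = -0.0886x - 19.4633


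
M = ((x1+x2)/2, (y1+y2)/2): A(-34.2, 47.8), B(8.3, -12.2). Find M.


Mx = (-34.2 + 8.3)/2 = -25.9/2 = -12.9500
My = (47.8 - 12.2)/2 = 35.6/2 = 17.8000

(-12.9500, 17.8000)


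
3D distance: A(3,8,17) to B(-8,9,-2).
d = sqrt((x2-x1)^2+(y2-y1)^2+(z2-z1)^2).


dx=-11, dy=1, dz=-19
d = sqrt(121+1+361) = sqrt(483) = 21.9773

21.9773


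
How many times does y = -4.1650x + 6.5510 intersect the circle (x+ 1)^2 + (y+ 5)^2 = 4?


Substitute y = -4.1650x + 6.5510: (x+ 1)^2 + (-4.1650x+6.5510+ 5)^2 = 4
Expand to Ax^2 + Bx + C = 0, where b-k = 11.551
A = 1+m^2 = 18.347225
B = 2(m(b-k) - h) = 2(-4.1650*11.551 + 1) = -94.21983
C = h^2 + (b-k)^2 - r^2 = 1 + 133.425601 - 4 = 130.425601
disc = B^2-4AC = 8877.3764 - 9571.7914 = -694.4150
disc < 0

0 intersection points
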